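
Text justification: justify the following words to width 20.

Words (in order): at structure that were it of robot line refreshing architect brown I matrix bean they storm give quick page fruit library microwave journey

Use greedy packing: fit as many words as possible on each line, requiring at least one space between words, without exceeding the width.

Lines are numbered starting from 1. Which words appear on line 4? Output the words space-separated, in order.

Answer: architect brown I

Derivation:
Line 1: ['at', 'structure', 'that'] (min_width=17, slack=3)
Line 2: ['were', 'it', 'of', 'robot'] (min_width=16, slack=4)
Line 3: ['line', 'refreshing'] (min_width=15, slack=5)
Line 4: ['architect', 'brown', 'I'] (min_width=17, slack=3)
Line 5: ['matrix', 'bean', 'they'] (min_width=16, slack=4)
Line 6: ['storm', 'give', 'quick'] (min_width=16, slack=4)
Line 7: ['page', 'fruit', 'library'] (min_width=18, slack=2)
Line 8: ['microwave', 'journey'] (min_width=17, slack=3)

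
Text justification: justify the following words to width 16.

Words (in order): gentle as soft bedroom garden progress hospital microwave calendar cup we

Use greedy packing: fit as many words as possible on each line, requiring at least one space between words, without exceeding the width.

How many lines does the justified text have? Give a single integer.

Answer: 6

Derivation:
Line 1: ['gentle', 'as', 'soft'] (min_width=14, slack=2)
Line 2: ['bedroom', 'garden'] (min_width=14, slack=2)
Line 3: ['progress'] (min_width=8, slack=8)
Line 4: ['hospital'] (min_width=8, slack=8)
Line 5: ['microwave'] (min_width=9, slack=7)
Line 6: ['calendar', 'cup', 'we'] (min_width=15, slack=1)
Total lines: 6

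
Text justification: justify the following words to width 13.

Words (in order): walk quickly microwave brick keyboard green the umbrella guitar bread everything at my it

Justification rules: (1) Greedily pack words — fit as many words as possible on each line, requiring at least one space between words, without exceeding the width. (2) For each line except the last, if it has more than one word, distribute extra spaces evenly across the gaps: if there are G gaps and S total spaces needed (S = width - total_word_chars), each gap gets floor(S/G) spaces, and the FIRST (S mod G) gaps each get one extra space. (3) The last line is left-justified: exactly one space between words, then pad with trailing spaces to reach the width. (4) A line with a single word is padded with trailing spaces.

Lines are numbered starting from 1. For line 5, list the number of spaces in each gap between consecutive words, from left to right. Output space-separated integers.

Answer: 5

Derivation:
Line 1: ['walk', 'quickly'] (min_width=12, slack=1)
Line 2: ['microwave'] (min_width=9, slack=4)
Line 3: ['brick'] (min_width=5, slack=8)
Line 4: ['keyboard'] (min_width=8, slack=5)
Line 5: ['green', 'the'] (min_width=9, slack=4)
Line 6: ['umbrella'] (min_width=8, slack=5)
Line 7: ['guitar', 'bread'] (min_width=12, slack=1)
Line 8: ['everything', 'at'] (min_width=13, slack=0)
Line 9: ['my', 'it'] (min_width=5, slack=8)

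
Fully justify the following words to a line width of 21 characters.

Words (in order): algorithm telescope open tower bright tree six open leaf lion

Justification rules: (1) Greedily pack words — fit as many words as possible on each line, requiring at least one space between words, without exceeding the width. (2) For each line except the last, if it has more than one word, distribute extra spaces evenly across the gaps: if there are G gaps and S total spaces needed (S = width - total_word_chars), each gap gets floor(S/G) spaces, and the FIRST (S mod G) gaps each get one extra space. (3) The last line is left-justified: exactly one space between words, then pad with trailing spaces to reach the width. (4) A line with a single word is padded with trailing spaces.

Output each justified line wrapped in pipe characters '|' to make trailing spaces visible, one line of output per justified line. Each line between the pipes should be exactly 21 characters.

Answer: |algorithm   telescope|
|open   tower   bright|
|tree  six  open  leaf|
|lion                 |

Derivation:
Line 1: ['algorithm', 'telescope'] (min_width=19, slack=2)
Line 2: ['open', 'tower', 'bright'] (min_width=17, slack=4)
Line 3: ['tree', 'six', 'open', 'leaf'] (min_width=18, slack=3)
Line 4: ['lion'] (min_width=4, slack=17)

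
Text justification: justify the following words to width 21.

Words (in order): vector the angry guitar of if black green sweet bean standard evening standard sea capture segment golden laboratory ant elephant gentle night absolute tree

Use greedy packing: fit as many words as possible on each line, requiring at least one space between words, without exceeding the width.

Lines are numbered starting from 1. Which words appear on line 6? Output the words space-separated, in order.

Answer: segment golden

Derivation:
Line 1: ['vector', 'the', 'angry'] (min_width=16, slack=5)
Line 2: ['guitar', 'of', 'if', 'black'] (min_width=18, slack=3)
Line 3: ['green', 'sweet', 'bean'] (min_width=16, slack=5)
Line 4: ['standard', 'evening'] (min_width=16, slack=5)
Line 5: ['standard', 'sea', 'capture'] (min_width=20, slack=1)
Line 6: ['segment', 'golden'] (min_width=14, slack=7)
Line 7: ['laboratory', 'ant'] (min_width=14, slack=7)
Line 8: ['elephant', 'gentle', 'night'] (min_width=21, slack=0)
Line 9: ['absolute', 'tree'] (min_width=13, slack=8)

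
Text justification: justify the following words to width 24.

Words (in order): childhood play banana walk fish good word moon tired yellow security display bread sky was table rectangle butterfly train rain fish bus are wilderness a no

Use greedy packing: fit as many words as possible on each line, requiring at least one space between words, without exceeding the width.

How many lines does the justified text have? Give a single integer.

Answer: 8

Derivation:
Line 1: ['childhood', 'play', 'banana'] (min_width=21, slack=3)
Line 2: ['walk', 'fish', 'good', 'word', 'moon'] (min_width=24, slack=0)
Line 3: ['tired', 'yellow', 'security'] (min_width=21, slack=3)
Line 4: ['display', 'bread', 'sky', 'was'] (min_width=21, slack=3)
Line 5: ['table', 'rectangle'] (min_width=15, slack=9)
Line 6: ['butterfly', 'train', 'rain'] (min_width=20, slack=4)
Line 7: ['fish', 'bus', 'are', 'wilderness'] (min_width=23, slack=1)
Line 8: ['a', 'no'] (min_width=4, slack=20)
Total lines: 8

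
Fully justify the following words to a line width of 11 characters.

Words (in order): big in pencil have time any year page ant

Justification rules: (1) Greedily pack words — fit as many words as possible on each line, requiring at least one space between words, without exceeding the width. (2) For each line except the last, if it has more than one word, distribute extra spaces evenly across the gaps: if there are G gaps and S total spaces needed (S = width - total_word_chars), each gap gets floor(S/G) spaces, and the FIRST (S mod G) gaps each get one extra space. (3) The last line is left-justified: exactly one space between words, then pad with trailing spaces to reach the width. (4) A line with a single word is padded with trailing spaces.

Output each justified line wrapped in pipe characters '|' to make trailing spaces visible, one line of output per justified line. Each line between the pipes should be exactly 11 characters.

Line 1: ['big', 'in'] (min_width=6, slack=5)
Line 2: ['pencil', 'have'] (min_width=11, slack=0)
Line 3: ['time', 'any'] (min_width=8, slack=3)
Line 4: ['year', 'page'] (min_width=9, slack=2)
Line 5: ['ant'] (min_width=3, slack=8)

Answer: |big      in|
|pencil have|
|time    any|
|year   page|
|ant        |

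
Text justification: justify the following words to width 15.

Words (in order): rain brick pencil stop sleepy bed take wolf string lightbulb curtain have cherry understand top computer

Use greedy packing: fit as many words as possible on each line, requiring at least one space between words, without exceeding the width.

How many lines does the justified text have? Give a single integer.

Line 1: ['rain', 'brick'] (min_width=10, slack=5)
Line 2: ['pencil', 'stop'] (min_width=11, slack=4)
Line 3: ['sleepy', 'bed', 'take'] (min_width=15, slack=0)
Line 4: ['wolf', 'string'] (min_width=11, slack=4)
Line 5: ['lightbulb'] (min_width=9, slack=6)
Line 6: ['curtain', 'have'] (min_width=12, slack=3)
Line 7: ['cherry'] (min_width=6, slack=9)
Line 8: ['understand', 'top'] (min_width=14, slack=1)
Line 9: ['computer'] (min_width=8, slack=7)
Total lines: 9

Answer: 9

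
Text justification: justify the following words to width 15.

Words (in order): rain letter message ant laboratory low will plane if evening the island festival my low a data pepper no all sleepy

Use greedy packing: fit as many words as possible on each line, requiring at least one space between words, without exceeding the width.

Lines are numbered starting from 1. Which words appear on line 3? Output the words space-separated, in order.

Answer: laboratory low

Derivation:
Line 1: ['rain', 'letter'] (min_width=11, slack=4)
Line 2: ['message', 'ant'] (min_width=11, slack=4)
Line 3: ['laboratory', 'low'] (min_width=14, slack=1)
Line 4: ['will', 'plane', 'if'] (min_width=13, slack=2)
Line 5: ['evening', 'the'] (min_width=11, slack=4)
Line 6: ['island', 'festival'] (min_width=15, slack=0)
Line 7: ['my', 'low', 'a', 'data'] (min_width=13, slack=2)
Line 8: ['pepper', 'no', 'all'] (min_width=13, slack=2)
Line 9: ['sleepy'] (min_width=6, slack=9)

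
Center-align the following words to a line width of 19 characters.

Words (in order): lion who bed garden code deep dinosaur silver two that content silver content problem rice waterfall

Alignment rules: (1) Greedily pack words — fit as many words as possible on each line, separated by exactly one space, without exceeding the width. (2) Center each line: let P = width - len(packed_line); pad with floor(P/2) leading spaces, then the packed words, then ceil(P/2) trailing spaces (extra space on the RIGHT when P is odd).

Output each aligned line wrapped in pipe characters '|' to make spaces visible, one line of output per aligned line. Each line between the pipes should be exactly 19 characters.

Answer: |lion who bed garden|
|code deep dinosaur |
|  silver two that  |
|  content silver   |
|  content problem  |
|  rice waterfall   |

Derivation:
Line 1: ['lion', 'who', 'bed', 'garden'] (min_width=19, slack=0)
Line 2: ['code', 'deep', 'dinosaur'] (min_width=18, slack=1)
Line 3: ['silver', 'two', 'that'] (min_width=15, slack=4)
Line 4: ['content', 'silver'] (min_width=14, slack=5)
Line 5: ['content', 'problem'] (min_width=15, slack=4)
Line 6: ['rice', 'waterfall'] (min_width=14, slack=5)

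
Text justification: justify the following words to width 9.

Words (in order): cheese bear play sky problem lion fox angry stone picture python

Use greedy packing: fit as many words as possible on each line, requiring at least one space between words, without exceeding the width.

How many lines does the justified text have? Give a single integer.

Answer: 9

Derivation:
Line 1: ['cheese'] (min_width=6, slack=3)
Line 2: ['bear', 'play'] (min_width=9, slack=0)
Line 3: ['sky'] (min_width=3, slack=6)
Line 4: ['problem'] (min_width=7, slack=2)
Line 5: ['lion', 'fox'] (min_width=8, slack=1)
Line 6: ['angry'] (min_width=5, slack=4)
Line 7: ['stone'] (min_width=5, slack=4)
Line 8: ['picture'] (min_width=7, slack=2)
Line 9: ['python'] (min_width=6, slack=3)
Total lines: 9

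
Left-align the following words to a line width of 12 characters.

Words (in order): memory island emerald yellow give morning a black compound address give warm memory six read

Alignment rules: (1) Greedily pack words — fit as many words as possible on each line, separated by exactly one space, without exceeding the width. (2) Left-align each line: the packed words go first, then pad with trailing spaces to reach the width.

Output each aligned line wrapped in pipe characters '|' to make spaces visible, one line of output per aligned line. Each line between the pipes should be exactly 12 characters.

Line 1: ['memory'] (min_width=6, slack=6)
Line 2: ['island'] (min_width=6, slack=6)
Line 3: ['emerald'] (min_width=7, slack=5)
Line 4: ['yellow', 'give'] (min_width=11, slack=1)
Line 5: ['morning', 'a'] (min_width=9, slack=3)
Line 6: ['black'] (min_width=5, slack=7)
Line 7: ['compound'] (min_width=8, slack=4)
Line 8: ['address', 'give'] (min_width=12, slack=0)
Line 9: ['warm', 'memory'] (min_width=11, slack=1)
Line 10: ['six', 'read'] (min_width=8, slack=4)

Answer: |memory      |
|island      |
|emerald     |
|yellow give |
|morning a   |
|black       |
|compound    |
|address give|
|warm memory |
|six read    |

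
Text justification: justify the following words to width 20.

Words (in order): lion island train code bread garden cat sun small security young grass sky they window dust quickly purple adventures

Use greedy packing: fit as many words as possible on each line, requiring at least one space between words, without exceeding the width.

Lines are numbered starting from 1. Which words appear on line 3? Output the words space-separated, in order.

Answer: cat sun small

Derivation:
Line 1: ['lion', 'island', 'train'] (min_width=17, slack=3)
Line 2: ['code', 'bread', 'garden'] (min_width=17, slack=3)
Line 3: ['cat', 'sun', 'small'] (min_width=13, slack=7)
Line 4: ['security', 'young', 'grass'] (min_width=20, slack=0)
Line 5: ['sky', 'they', 'window', 'dust'] (min_width=20, slack=0)
Line 6: ['quickly', 'purple'] (min_width=14, slack=6)
Line 7: ['adventures'] (min_width=10, slack=10)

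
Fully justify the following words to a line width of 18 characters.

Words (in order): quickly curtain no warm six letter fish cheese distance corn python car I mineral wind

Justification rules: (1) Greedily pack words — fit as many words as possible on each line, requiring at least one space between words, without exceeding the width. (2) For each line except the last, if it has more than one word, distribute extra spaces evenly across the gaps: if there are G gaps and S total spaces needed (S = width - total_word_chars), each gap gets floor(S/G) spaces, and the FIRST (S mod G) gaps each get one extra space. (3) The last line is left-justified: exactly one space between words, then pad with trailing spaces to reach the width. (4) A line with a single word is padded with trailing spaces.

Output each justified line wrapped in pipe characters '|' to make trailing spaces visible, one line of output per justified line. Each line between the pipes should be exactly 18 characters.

Line 1: ['quickly', 'curtain', 'no'] (min_width=18, slack=0)
Line 2: ['warm', 'six', 'letter'] (min_width=15, slack=3)
Line 3: ['fish', 'cheese'] (min_width=11, slack=7)
Line 4: ['distance', 'corn'] (min_width=13, slack=5)
Line 5: ['python', 'car', 'I'] (min_width=12, slack=6)
Line 6: ['mineral', 'wind'] (min_width=12, slack=6)

Answer: |quickly curtain no|
|warm   six  letter|
|fish        cheese|
|distance      corn|
|python    car    I|
|mineral wind      |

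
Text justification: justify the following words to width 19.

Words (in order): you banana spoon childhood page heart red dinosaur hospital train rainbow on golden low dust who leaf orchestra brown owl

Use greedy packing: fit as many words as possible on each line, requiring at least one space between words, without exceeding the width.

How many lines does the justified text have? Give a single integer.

Answer: 7

Derivation:
Line 1: ['you', 'banana', 'spoon'] (min_width=16, slack=3)
Line 2: ['childhood', 'page'] (min_width=14, slack=5)
Line 3: ['heart', 'red', 'dinosaur'] (min_width=18, slack=1)
Line 4: ['hospital', 'train'] (min_width=14, slack=5)
Line 5: ['rainbow', 'on', 'golden'] (min_width=17, slack=2)
Line 6: ['low', 'dust', 'who', 'leaf'] (min_width=17, slack=2)
Line 7: ['orchestra', 'brown', 'owl'] (min_width=19, slack=0)
Total lines: 7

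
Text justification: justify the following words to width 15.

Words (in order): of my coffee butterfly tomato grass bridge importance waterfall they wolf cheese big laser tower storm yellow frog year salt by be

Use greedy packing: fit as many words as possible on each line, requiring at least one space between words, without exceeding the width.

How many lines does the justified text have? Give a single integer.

Line 1: ['of', 'my', 'coffee'] (min_width=12, slack=3)
Line 2: ['butterfly'] (min_width=9, slack=6)
Line 3: ['tomato', 'grass'] (min_width=12, slack=3)
Line 4: ['bridge'] (min_width=6, slack=9)
Line 5: ['importance'] (min_width=10, slack=5)
Line 6: ['waterfall', 'they'] (min_width=14, slack=1)
Line 7: ['wolf', 'cheese', 'big'] (min_width=15, slack=0)
Line 8: ['laser', 'tower'] (min_width=11, slack=4)
Line 9: ['storm', 'yellow'] (min_width=12, slack=3)
Line 10: ['frog', 'year', 'salt'] (min_width=14, slack=1)
Line 11: ['by', 'be'] (min_width=5, slack=10)
Total lines: 11

Answer: 11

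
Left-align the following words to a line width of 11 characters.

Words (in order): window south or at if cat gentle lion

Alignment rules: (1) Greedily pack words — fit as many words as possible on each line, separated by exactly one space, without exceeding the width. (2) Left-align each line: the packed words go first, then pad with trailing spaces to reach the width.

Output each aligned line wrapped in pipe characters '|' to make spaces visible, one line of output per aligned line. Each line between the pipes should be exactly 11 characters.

Answer: |window     |
|south or at|
|if cat     |
|gentle lion|

Derivation:
Line 1: ['window'] (min_width=6, slack=5)
Line 2: ['south', 'or', 'at'] (min_width=11, slack=0)
Line 3: ['if', 'cat'] (min_width=6, slack=5)
Line 4: ['gentle', 'lion'] (min_width=11, slack=0)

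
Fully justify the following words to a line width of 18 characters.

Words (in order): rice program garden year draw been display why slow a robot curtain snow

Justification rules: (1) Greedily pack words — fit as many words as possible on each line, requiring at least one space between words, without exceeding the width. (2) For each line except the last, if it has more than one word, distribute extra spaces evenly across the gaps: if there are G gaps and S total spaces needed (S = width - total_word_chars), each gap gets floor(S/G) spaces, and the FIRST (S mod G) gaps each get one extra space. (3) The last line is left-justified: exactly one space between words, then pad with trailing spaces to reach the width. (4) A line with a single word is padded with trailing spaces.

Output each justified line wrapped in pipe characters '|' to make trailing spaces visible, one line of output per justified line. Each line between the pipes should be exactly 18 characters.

Line 1: ['rice', 'program'] (min_width=12, slack=6)
Line 2: ['garden', 'year', 'draw'] (min_width=16, slack=2)
Line 3: ['been', 'display', 'why'] (min_width=16, slack=2)
Line 4: ['slow', 'a', 'robot'] (min_width=12, slack=6)
Line 5: ['curtain', 'snow'] (min_width=12, slack=6)

Answer: |rice       program|
|garden  year  draw|
|been  display  why|
|slow    a    robot|
|curtain snow      |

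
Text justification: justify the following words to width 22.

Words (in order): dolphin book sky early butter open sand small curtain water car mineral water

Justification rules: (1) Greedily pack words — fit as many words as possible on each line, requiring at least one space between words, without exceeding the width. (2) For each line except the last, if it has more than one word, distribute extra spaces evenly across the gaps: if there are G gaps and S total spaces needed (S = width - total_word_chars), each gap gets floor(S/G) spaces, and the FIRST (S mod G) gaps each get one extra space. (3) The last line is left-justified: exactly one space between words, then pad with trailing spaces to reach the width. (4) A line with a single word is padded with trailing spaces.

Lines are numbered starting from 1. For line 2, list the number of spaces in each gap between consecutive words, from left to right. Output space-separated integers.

Line 1: ['dolphin', 'book', 'sky', 'early'] (min_width=22, slack=0)
Line 2: ['butter', 'open', 'sand', 'small'] (min_width=22, slack=0)
Line 3: ['curtain', 'water', 'car'] (min_width=17, slack=5)
Line 4: ['mineral', 'water'] (min_width=13, slack=9)

Answer: 1 1 1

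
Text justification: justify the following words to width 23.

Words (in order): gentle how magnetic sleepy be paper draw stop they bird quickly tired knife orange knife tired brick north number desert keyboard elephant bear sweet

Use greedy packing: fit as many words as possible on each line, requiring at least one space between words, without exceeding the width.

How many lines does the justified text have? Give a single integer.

Answer: 7

Derivation:
Line 1: ['gentle', 'how', 'magnetic'] (min_width=19, slack=4)
Line 2: ['sleepy', 'be', 'paper', 'draw'] (min_width=20, slack=3)
Line 3: ['stop', 'they', 'bird', 'quickly'] (min_width=22, slack=1)
Line 4: ['tired', 'knife', 'orange'] (min_width=18, slack=5)
Line 5: ['knife', 'tired', 'brick', 'north'] (min_width=23, slack=0)
Line 6: ['number', 'desert', 'keyboard'] (min_width=22, slack=1)
Line 7: ['elephant', 'bear', 'sweet'] (min_width=19, slack=4)
Total lines: 7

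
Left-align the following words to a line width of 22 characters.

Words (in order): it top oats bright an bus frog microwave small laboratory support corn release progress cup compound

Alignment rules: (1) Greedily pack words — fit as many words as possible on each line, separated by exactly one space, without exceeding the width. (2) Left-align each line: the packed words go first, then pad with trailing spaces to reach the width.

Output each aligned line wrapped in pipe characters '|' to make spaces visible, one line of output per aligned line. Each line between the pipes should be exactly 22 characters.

Line 1: ['it', 'top', 'oats', 'bright', 'an'] (min_width=21, slack=1)
Line 2: ['bus', 'frog', 'microwave'] (min_width=18, slack=4)
Line 3: ['small', 'laboratory'] (min_width=16, slack=6)
Line 4: ['support', 'corn', 'release'] (min_width=20, slack=2)
Line 5: ['progress', 'cup', 'compound'] (min_width=21, slack=1)

Answer: |it top oats bright an |
|bus frog microwave    |
|small laboratory      |
|support corn release  |
|progress cup compound |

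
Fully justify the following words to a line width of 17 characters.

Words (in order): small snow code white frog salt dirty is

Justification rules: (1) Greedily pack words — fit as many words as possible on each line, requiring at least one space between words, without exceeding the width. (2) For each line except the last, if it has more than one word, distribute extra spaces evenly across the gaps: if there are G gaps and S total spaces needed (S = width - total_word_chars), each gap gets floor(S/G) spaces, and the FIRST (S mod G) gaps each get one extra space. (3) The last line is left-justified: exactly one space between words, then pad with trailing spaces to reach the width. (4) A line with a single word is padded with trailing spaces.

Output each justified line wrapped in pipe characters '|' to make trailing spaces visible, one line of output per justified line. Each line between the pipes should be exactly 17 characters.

Answer: |small  snow  code|
|white  frog  salt|
|dirty is         |

Derivation:
Line 1: ['small', 'snow', 'code'] (min_width=15, slack=2)
Line 2: ['white', 'frog', 'salt'] (min_width=15, slack=2)
Line 3: ['dirty', 'is'] (min_width=8, slack=9)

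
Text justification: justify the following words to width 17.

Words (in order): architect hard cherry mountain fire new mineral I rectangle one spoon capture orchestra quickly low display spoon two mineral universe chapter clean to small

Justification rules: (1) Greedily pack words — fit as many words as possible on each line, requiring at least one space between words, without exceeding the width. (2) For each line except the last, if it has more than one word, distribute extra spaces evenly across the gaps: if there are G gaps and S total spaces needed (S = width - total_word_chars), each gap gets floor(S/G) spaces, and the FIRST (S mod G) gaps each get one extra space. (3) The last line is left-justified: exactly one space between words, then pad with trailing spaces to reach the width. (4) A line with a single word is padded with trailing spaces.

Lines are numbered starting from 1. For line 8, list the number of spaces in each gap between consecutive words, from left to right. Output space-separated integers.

Answer: 7

Derivation:
Line 1: ['architect', 'hard'] (min_width=14, slack=3)
Line 2: ['cherry', 'mountain'] (min_width=15, slack=2)
Line 3: ['fire', 'new', 'mineral'] (min_width=16, slack=1)
Line 4: ['I', 'rectangle', 'one'] (min_width=15, slack=2)
Line 5: ['spoon', 'capture'] (min_width=13, slack=4)
Line 6: ['orchestra', 'quickly'] (min_width=17, slack=0)
Line 7: ['low', 'display', 'spoon'] (min_width=17, slack=0)
Line 8: ['two', 'mineral'] (min_width=11, slack=6)
Line 9: ['universe', 'chapter'] (min_width=16, slack=1)
Line 10: ['clean', 'to', 'small'] (min_width=14, slack=3)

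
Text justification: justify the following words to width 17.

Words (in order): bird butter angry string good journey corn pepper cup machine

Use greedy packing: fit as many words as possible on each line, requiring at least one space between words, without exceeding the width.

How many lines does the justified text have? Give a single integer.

Answer: 5

Derivation:
Line 1: ['bird', 'butter', 'angry'] (min_width=17, slack=0)
Line 2: ['string', 'good'] (min_width=11, slack=6)
Line 3: ['journey', 'corn'] (min_width=12, slack=5)
Line 4: ['pepper', 'cup'] (min_width=10, slack=7)
Line 5: ['machine'] (min_width=7, slack=10)
Total lines: 5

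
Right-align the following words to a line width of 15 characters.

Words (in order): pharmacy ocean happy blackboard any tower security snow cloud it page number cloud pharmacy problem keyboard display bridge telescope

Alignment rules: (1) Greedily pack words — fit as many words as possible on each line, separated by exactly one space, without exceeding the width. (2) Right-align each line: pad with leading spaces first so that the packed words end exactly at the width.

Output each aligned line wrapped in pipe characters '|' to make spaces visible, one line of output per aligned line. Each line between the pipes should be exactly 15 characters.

Line 1: ['pharmacy', 'ocean'] (min_width=14, slack=1)
Line 2: ['happy'] (min_width=5, slack=10)
Line 3: ['blackboard', 'any'] (min_width=14, slack=1)
Line 4: ['tower', 'security'] (min_width=14, slack=1)
Line 5: ['snow', 'cloud', 'it'] (min_width=13, slack=2)
Line 6: ['page', 'number'] (min_width=11, slack=4)
Line 7: ['cloud', 'pharmacy'] (min_width=14, slack=1)
Line 8: ['problem'] (min_width=7, slack=8)
Line 9: ['keyboard'] (min_width=8, slack=7)
Line 10: ['display', 'bridge'] (min_width=14, slack=1)
Line 11: ['telescope'] (min_width=9, slack=6)

Answer: | pharmacy ocean|
|          happy|
| blackboard any|
| tower security|
|  snow cloud it|
|    page number|
| cloud pharmacy|
|        problem|
|       keyboard|
| display bridge|
|      telescope|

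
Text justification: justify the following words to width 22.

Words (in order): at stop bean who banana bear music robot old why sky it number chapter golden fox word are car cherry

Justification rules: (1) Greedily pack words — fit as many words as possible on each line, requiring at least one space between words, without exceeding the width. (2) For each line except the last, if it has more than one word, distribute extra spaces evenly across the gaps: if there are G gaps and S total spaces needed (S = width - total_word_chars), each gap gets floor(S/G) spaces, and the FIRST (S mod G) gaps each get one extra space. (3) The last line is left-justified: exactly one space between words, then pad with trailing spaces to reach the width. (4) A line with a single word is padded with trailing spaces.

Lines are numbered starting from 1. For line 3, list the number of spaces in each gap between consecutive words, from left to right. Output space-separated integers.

Answer: 2 2 1 1

Derivation:
Line 1: ['at', 'stop', 'bean', 'who'] (min_width=16, slack=6)
Line 2: ['banana', 'bear', 'music'] (min_width=17, slack=5)
Line 3: ['robot', 'old', 'why', 'sky', 'it'] (min_width=20, slack=2)
Line 4: ['number', 'chapter', 'golden'] (min_width=21, slack=1)
Line 5: ['fox', 'word', 'are', 'car'] (min_width=16, slack=6)
Line 6: ['cherry'] (min_width=6, slack=16)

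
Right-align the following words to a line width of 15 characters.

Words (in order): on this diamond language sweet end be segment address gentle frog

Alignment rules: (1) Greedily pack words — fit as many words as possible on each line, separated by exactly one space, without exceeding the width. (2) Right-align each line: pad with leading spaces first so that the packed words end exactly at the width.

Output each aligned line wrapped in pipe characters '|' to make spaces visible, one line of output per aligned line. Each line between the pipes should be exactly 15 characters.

Line 1: ['on', 'this', 'diamond'] (min_width=15, slack=0)
Line 2: ['language', 'sweet'] (min_width=14, slack=1)
Line 3: ['end', 'be', 'segment'] (min_width=14, slack=1)
Line 4: ['address', 'gentle'] (min_width=14, slack=1)
Line 5: ['frog'] (min_width=4, slack=11)

Answer: |on this diamond|
| language sweet|
| end be segment|
| address gentle|
|           frog|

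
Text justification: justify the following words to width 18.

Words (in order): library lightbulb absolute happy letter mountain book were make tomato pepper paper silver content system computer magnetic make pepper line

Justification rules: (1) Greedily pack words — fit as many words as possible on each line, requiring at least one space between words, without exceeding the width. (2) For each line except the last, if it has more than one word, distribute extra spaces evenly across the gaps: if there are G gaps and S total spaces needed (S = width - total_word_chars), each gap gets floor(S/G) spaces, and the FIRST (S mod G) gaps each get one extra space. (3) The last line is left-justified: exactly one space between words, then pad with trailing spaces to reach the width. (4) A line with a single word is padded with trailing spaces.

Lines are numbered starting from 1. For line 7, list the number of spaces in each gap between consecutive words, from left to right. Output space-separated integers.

Line 1: ['library', 'lightbulb'] (min_width=17, slack=1)
Line 2: ['absolute', 'happy'] (min_width=14, slack=4)
Line 3: ['letter', 'mountain'] (min_width=15, slack=3)
Line 4: ['book', 'were', 'make'] (min_width=14, slack=4)
Line 5: ['tomato', 'pepper'] (min_width=13, slack=5)
Line 6: ['paper', 'silver'] (min_width=12, slack=6)
Line 7: ['content', 'system'] (min_width=14, slack=4)
Line 8: ['computer', 'magnetic'] (min_width=17, slack=1)
Line 9: ['make', 'pepper', 'line'] (min_width=16, slack=2)

Answer: 5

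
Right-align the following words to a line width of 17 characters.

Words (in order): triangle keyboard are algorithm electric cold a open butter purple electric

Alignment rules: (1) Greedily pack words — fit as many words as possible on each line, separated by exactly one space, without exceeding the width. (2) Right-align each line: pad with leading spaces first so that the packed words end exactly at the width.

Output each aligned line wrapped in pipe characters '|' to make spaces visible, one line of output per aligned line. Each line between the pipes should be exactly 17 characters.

Answer: |triangle keyboard|
|    are algorithm|
|  electric cold a|
|      open butter|
|  purple electric|

Derivation:
Line 1: ['triangle', 'keyboard'] (min_width=17, slack=0)
Line 2: ['are', 'algorithm'] (min_width=13, slack=4)
Line 3: ['electric', 'cold', 'a'] (min_width=15, slack=2)
Line 4: ['open', 'butter'] (min_width=11, slack=6)
Line 5: ['purple', 'electric'] (min_width=15, slack=2)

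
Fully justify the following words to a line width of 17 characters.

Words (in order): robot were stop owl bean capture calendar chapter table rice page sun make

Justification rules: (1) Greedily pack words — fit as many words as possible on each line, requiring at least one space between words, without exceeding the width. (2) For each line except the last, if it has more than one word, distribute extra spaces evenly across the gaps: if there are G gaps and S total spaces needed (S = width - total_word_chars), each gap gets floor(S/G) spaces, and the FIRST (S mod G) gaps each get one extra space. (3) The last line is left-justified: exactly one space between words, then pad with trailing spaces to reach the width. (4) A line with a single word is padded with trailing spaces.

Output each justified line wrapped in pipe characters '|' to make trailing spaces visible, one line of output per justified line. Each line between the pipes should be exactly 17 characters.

Answer: |robot  were  stop|
|owl  bean capture|
|calendar  chapter|
|table  rice  page|
|sun make         |

Derivation:
Line 1: ['robot', 'were', 'stop'] (min_width=15, slack=2)
Line 2: ['owl', 'bean', 'capture'] (min_width=16, slack=1)
Line 3: ['calendar', 'chapter'] (min_width=16, slack=1)
Line 4: ['table', 'rice', 'page'] (min_width=15, slack=2)
Line 5: ['sun', 'make'] (min_width=8, slack=9)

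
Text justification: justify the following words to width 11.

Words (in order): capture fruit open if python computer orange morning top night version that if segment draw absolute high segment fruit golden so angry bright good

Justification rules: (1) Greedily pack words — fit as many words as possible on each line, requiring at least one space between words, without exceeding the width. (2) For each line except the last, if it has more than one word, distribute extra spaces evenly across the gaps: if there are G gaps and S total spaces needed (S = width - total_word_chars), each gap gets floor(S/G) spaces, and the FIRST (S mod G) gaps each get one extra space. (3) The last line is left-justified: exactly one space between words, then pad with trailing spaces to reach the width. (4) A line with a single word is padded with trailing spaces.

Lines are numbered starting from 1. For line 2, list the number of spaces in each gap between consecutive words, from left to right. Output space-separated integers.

Line 1: ['capture'] (min_width=7, slack=4)
Line 2: ['fruit', 'open'] (min_width=10, slack=1)
Line 3: ['if', 'python'] (min_width=9, slack=2)
Line 4: ['computer'] (min_width=8, slack=3)
Line 5: ['orange'] (min_width=6, slack=5)
Line 6: ['morning', 'top'] (min_width=11, slack=0)
Line 7: ['night'] (min_width=5, slack=6)
Line 8: ['version'] (min_width=7, slack=4)
Line 9: ['that', 'if'] (min_width=7, slack=4)
Line 10: ['segment'] (min_width=7, slack=4)
Line 11: ['draw'] (min_width=4, slack=7)
Line 12: ['absolute'] (min_width=8, slack=3)
Line 13: ['high'] (min_width=4, slack=7)
Line 14: ['segment'] (min_width=7, slack=4)
Line 15: ['fruit'] (min_width=5, slack=6)
Line 16: ['golden', 'so'] (min_width=9, slack=2)
Line 17: ['angry'] (min_width=5, slack=6)
Line 18: ['bright', 'good'] (min_width=11, slack=0)

Answer: 2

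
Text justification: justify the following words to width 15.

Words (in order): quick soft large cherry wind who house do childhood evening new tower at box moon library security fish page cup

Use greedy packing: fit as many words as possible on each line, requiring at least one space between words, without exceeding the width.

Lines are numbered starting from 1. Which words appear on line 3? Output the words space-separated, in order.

Answer: wind who house

Derivation:
Line 1: ['quick', 'soft'] (min_width=10, slack=5)
Line 2: ['large', 'cherry'] (min_width=12, slack=3)
Line 3: ['wind', 'who', 'house'] (min_width=14, slack=1)
Line 4: ['do', 'childhood'] (min_width=12, slack=3)
Line 5: ['evening', 'new'] (min_width=11, slack=4)
Line 6: ['tower', 'at', 'box'] (min_width=12, slack=3)
Line 7: ['moon', 'library'] (min_width=12, slack=3)
Line 8: ['security', 'fish'] (min_width=13, slack=2)
Line 9: ['page', 'cup'] (min_width=8, slack=7)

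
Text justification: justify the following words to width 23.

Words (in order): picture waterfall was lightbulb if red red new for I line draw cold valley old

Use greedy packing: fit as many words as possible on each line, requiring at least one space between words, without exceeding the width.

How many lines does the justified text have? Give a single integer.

Line 1: ['picture', 'waterfall', 'was'] (min_width=21, slack=2)
Line 2: ['lightbulb', 'if', 'red', 'red'] (min_width=20, slack=3)
Line 3: ['new', 'for', 'I', 'line', 'draw'] (min_width=19, slack=4)
Line 4: ['cold', 'valley', 'old'] (min_width=15, slack=8)
Total lines: 4

Answer: 4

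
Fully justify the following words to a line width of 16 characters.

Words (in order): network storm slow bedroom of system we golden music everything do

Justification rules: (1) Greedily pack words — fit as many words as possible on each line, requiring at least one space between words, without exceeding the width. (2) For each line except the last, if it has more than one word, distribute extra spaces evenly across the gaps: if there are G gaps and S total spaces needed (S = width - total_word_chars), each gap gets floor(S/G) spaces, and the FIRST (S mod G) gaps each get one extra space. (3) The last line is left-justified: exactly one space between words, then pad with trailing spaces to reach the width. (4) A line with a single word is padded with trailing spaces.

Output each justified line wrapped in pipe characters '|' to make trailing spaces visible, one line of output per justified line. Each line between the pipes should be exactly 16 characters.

Answer: |network    storm|
|slow  bedroom of|
|system we golden|
|music everything|
|do              |

Derivation:
Line 1: ['network', 'storm'] (min_width=13, slack=3)
Line 2: ['slow', 'bedroom', 'of'] (min_width=15, slack=1)
Line 3: ['system', 'we', 'golden'] (min_width=16, slack=0)
Line 4: ['music', 'everything'] (min_width=16, slack=0)
Line 5: ['do'] (min_width=2, slack=14)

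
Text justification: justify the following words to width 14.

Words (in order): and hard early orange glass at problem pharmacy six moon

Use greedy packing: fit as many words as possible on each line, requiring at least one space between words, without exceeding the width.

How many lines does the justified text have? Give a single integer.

Answer: 5

Derivation:
Line 1: ['and', 'hard', 'early'] (min_width=14, slack=0)
Line 2: ['orange', 'glass'] (min_width=12, slack=2)
Line 3: ['at', 'problem'] (min_width=10, slack=4)
Line 4: ['pharmacy', 'six'] (min_width=12, slack=2)
Line 5: ['moon'] (min_width=4, slack=10)
Total lines: 5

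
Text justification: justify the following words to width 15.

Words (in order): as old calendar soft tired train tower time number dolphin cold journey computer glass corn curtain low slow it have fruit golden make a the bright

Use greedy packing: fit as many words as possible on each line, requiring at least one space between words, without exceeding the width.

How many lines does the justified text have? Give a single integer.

Answer: 12

Derivation:
Line 1: ['as', 'old', 'calendar'] (min_width=15, slack=0)
Line 2: ['soft', 'tired'] (min_width=10, slack=5)
Line 3: ['train', 'tower'] (min_width=11, slack=4)
Line 4: ['time', 'number'] (min_width=11, slack=4)
Line 5: ['dolphin', 'cold'] (min_width=12, slack=3)
Line 6: ['journey'] (min_width=7, slack=8)
Line 7: ['computer', 'glass'] (min_width=14, slack=1)
Line 8: ['corn', 'curtain'] (min_width=12, slack=3)
Line 9: ['low', 'slow', 'it'] (min_width=11, slack=4)
Line 10: ['have', 'fruit'] (min_width=10, slack=5)
Line 11: ['golden', 'make', 'a'] (min_width=13, slack=2)
Line 12: ['the', 'bright'] (min_width=10, slack=5)
Total lines: 12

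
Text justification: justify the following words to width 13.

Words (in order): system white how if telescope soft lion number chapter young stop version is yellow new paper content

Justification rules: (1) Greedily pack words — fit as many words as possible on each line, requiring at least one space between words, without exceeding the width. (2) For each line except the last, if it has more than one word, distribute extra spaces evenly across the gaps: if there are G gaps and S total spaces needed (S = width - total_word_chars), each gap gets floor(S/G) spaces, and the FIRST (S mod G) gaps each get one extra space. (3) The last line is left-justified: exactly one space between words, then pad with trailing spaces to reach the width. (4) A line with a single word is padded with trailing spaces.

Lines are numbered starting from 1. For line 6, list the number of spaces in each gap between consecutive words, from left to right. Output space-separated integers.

Answer: 1

Derivation:
Line 1: ['system', 'white'] (min_width=12, slack=1)
Line 2: ['how', 'if'] (min_width=6, slack=7)
Line 3: ['telescope'] (min_width=9, slack=4)
Line 4: ['soft', 'lion'] (min_width=9, slack=4)
Line 5: ['number'] (min_width=6, slack=7)
Line 6: ['chapter', 'young'] (min_width=13, slack=0)
Line 7: ['stop', 'version'] (min_width=12, slack=1)
Line 8: ['is', 'yellow', 'new'] (min_width=13, slack=0)
Line 9: ['paper', 'content'] (min_width=13, slack=0)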